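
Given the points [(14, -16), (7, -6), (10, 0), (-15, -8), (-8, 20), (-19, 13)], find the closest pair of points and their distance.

Computing all pairwise distances among 6 points:

d((14, -16), (7, -6)) = 12.2066
d((14, -16), (10, 0)) = 16.4924
d((14, -16), (-15, -8)) = 30.0832
d((14, -16), (-8, 20)) = 42.19
d((14, -16), (-19, 13)) = 43.9318
d((7, -6), (10, 0)) = 6.7082 <-- minimum
d((7, -6), (-15, -8)) = 22.0907
d((7, -6), (-8, 20)) = 30.0167
d((7, -6), (-19, 13)) = 32.2025
d((10, 0), (-15, -8)) = 26.2488
d((10, 0), (-8, 20)) = 26.9072
d((10, 0), (-19, 13)) = 31.7805
d((-15, -8), (-8, 20)) = 28.8617
d((-15, -8), (-19, 13)) = 21.3776
d((-8, 20), (-19, 13)) = 13.0384

Closest pair: (7, -6) and (10, 0) with distance 6.7082

The closest pair is (7, -6) and (10, 0) with Euclidean distance 6.7082. For 6 points, brute-force pairwise comparison is shown above. For large n, the divide-and-conquer algorithm (sort by x, recurse on halves, check the dividing strip) achieves O(n log n).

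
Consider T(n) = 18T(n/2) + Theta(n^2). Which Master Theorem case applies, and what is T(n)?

Master Theorem for T(n) = 18T(n/2) + O(n^2):

a = 18, b = 2, c = 2
log_b(a) = log_2(18) = 4.1699

Case 1: c = 2 < log_2(18) = 4.1699
T(n) = O(n^(log_2 18))

For T(n) = 18T(n/2) + O(n^2): log_2(18) = 4.1699. This is Case 1 of the Master Theorem (c < log_b(a), work dominated by leaves), giving O(n^(log_2 18)).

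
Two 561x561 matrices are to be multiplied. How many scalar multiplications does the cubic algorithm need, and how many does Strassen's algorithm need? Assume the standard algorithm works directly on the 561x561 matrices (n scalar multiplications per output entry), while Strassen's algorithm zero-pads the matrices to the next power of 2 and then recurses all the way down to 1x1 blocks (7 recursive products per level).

Matrix multiplication for 561x561 matrices:

Strassen's algorithm requires power-of-2 dimensions. Pad 561x561 to 1024x1024 (next power of 2).

Standard algorithm: 561^3 = 176558481 multiplications
Strassen's algorithm: 7^(log2(1024)) = 7^10 = 282475249 multiplications
Difference: 176558481 - 282475249 = -105916768 (Strassen uses MORE here due to padding overhead — for small or just-over-power-of-2 n, padding can outweigh the per-level savings)

Standard: 176558481 multiplications (561^3). Strassen: 282475249 multiplications (7^10, after padding to 1024x1024). Strassen reduces 8 recursive multiplications to 7 at each level.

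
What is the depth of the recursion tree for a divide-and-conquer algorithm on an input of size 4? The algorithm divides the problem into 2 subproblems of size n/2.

For divide and conquer with division factor 2:

Problem sizes at each level:
Level 0: 4
Level 1: 2
Level 2: 1

The root is level 0 and the size-1 base case is level 2 (the tree spans levels 0 through 2, i.e. 3 levels counting the root), so the depth is the number of divisions: log_2(4) = 2

The recursion tree depth is log_2(4) = 2. At each level, the problem size is divided by 2, so it takes 2 divisions to reduce to a base case of size 1. The algorithm makes 2 recursive calls at each level.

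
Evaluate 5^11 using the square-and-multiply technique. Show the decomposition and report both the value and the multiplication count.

Computing 5^11 by squaring (build up from 5^1; each line after the first costs one multiplication):

5^1 = 5
5^2 = (5^1)^2 = 5^2 = 25
5^4 = (5^2)^2 = 25^2 = 625
5^5 = 5 * 5^4 = 5 * 625 = 3125
5^10 = (5^5)^2 = 3125^2 = 9765625
5^11 = 5 * 5^10 = 5 * 9765625 = 48828125

Result: 48828125
Multiplications needed: 5 (5 lines after 5^1)

5^11 = 48828125. Using exponentiation by squaring, this requires 5 multiplications. The key idea: if the exponent is even, square the half-power; if odd, multiply by the base once.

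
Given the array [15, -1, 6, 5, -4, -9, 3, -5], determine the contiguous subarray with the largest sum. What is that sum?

Using Kadane's algorithm on [15, -1, 6, 5, -4, -9, 3, -5]:

Scanning through the array:
Position 1 (value -1): max_ending_here = 14, max_so_far = 15
Position 2 (value 6): max_ending_here = 20, max_so_far = 20
Position 3 (value 5): max_ending_here = 25, max_so_far = 25
Position 4 (value -4): max_ending_here = 21, max_so_far = 25
Position 5 (value -9): max_ending_here = 12, max_so_far = 25
Position 6 (value 3): max_ending_here = 15, max_so_far = 25
Position 7 (value -5): max_ending_here = 10, max_so_far = 25

Maximum subarray: [15, -1, 6, 5]
Maximum sum: 25

The maximum subarray is [15, -1, 6, 5] with sum 25. This subarray runs from index 0 to index 3.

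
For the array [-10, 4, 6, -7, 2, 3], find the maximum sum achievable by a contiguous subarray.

Using Kadane's algorithm on [-10, 4, 6, -7, 2, 3]:

Scanning through the array:
Position 1 (value 4): max_ending_here = 4, max_so_far = 4
Position 2 (value 6): max_ending_here = 10, max_so_far = 10
Position 3 (value -7): max_ending_here = 3, max_so_far = 10
Position 4 (value 2): max_ending_here = 5, max_so_far = 10
Position 5 (value 3): max_ending_here = 8, max_so_far = 10

Maximum subarray: [4, 6]
Maximum sum: 10

The maximum subarray is [4, 6] with sum 10. This subarray runs from index 1 to index 2.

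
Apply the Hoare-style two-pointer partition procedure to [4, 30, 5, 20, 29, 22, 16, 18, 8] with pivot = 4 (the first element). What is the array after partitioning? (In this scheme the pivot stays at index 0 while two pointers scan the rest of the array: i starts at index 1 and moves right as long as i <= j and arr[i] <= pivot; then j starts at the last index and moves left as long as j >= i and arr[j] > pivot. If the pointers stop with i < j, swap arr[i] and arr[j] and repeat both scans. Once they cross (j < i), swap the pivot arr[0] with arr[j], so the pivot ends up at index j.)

Hoare-style two-pointer partition with pivot = 4:

Initial array: [4, 30, 5, 20, 29, 22, 16, 18, 8]

Pointers start at i = 1, j = 8.
i ends at 1, j ends at 0: the pointers have crossed (j < i), so scanning stops.

j = 0, so swapping arr[0] with arr[j] leaves the pivot at position 0: [4, 30, 5, 20, 29, 22, 16, 18, 8]
Pivot position: 0

After partitioning with pivot 4, the array becomes [4, 30, 5, 20, 29, 22, 16, 18, 8]. The pivot is placed at index 0. All elements to the left of the pivot are <= 4, and all elements to the right are > 4.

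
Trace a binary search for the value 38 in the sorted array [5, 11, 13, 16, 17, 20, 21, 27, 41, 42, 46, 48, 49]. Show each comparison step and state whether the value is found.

Binary search for 38 in [5, 11, 13, 16, 17, 20, 21, 27, 41, 42, 46, 48, 49]:

lo=0, hi=12, mid=6, arr[mid]=21 -> 21 < 38, search right half
lo=7, hi=12, mid=9, arr[mid]=42 -> 42 > 38, search left half
lo=7, hi=8, mid=7, arr[mid]=27 -> 27 < 38, search right half
lo=8, hi=8, mid=8, arr[mid]=41 -> 41 > 38, search left half
lo=8 > hi=7, target 38 not found

Binary search determines that 38 is not in the array after 4 comparisons. The search space was exhausted without finding the target.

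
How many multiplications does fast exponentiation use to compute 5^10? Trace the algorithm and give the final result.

Computing 5^10 by squaring (build up from 5^1; each line after the first costs one multiplication):

5^1 = 5
5^2 = (5^1)^2 = 5^2 = 25
5^4 = (5^2)^2 = 25^2 = 625
5^5 = 5 * 5^4 = 5 * 625 = 3125
5^10 = (5^5)^2 = 3125^2 = 9765625

Result: 9765625
Multiplications needed: 4 (4 lines after 5^1)

5^10 = 9765625. Using exponentiation by squaring, this requires 4 multiplications. The key idea: if the exponent is even, square the half-power; if odd, multiply by the base once.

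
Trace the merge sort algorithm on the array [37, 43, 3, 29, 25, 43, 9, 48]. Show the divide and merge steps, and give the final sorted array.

Merge sort trace:

Split: [37, 43, 3, 29, 25, 43, 9, 48] -> [37, 43, 3, 29] and [25, 43, 9, 48]
  Split: [37, 43, 3, 29] -> [37, 43] and [3, 29]
    Split: [37, 43] -> [37] and [43]
    Merge: [37] + [43] -> [37, 43]
    Split: [3, 29] -> [3] and [29]
    Merge: [3] + [29] -> [3, 29]
  Merge: [37, 43] + [3, 29] -> [3, 29, 37, 43]
  Split: [25, 43, 9, 48] -> [25, 43] and [9, 48]
    Split: [25, 43] -> [25] and [43]
    Merge: [25] + [43] -> [25, 43]
    Split: [9, 48] -> [9] and [48]
    Merge: [9] + [48] -> [9, 48]
  Merge: [25, 43] + [9, 48] -> [9, 25, 43, 48]
Merge: [3, 29, 37, 43] + [9, 25, 43, 48] -> [3, 9, 25, 29, 37, 43, 43, 48]

Final sorted array: [3, 9, 25, 29, 37, 43, 43, 48]

The merge sort proceeds by recursively splitting the array and merging sorted halves.
After all merges, the sorted array is [3, 9, 25, 29, 37, 43, 43, 48].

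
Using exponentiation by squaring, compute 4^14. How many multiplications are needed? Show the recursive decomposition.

Computing 4^14 by squaring (build up from 4^1; each line after the first costs one multiplication):

4^1 = 4
4^2 = (4^1)^2 = 4^2 = 16
4^3 = 4 * 4^2 = 4 * 16 = 64
4^6 = (4^3)^2 = 64^2 = 4096
4^7 = 4 * 4^6 = 4 * 4096 = 16384
4^14 = (4^7)^2 = 16384^2 = 268435456

Result: 268435456
Multiplications needed: 5 (5 lines after 4^1)

4^14 = 268435456. Using exponentiation by squaring, this requires 5 multiplications. The key idea: if the exponent is even, square the half-power; if odd, multiply by the base once.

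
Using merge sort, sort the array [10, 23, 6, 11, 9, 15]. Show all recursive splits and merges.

Merge sort trace:

Split: [10, 23, 6, 11, 9, 15] -> [10, 23, 6] and [11, 9, 15]
  Split: [10, 23, 6] -> [10] and [23, 6]
    Split: [23, 6] -> [23] and [6]
    Merge: [23] + [6] -> [6, 23]
  Merge: [10] + [6, 23] -> [6, 10, 23]
  Split: [11, 9, 15] -> [11] and [9, 15]
    Split: [9, 15] -> [9] and [15]
    Merge: [9] + [15] -> [9, 15]
  Merge: [11] + [9, 15] -> [9, 11, 15]
Merge: [6, 10, 23] + [9, 11, 15] -> [6, 9, 10, 11, 15, 23]

Final sorted array: [6, 9, 10, 11, 15, 23]

The merge sort proceeds by recursively splitting the array and merging sorted halves.
After all merges, the sorted array is [6, 9, 10, 11, 15, 23].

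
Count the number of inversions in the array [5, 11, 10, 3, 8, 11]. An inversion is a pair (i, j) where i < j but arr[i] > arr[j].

Finding inversions in [5, 11, 10, 3, 8, 11]:

(0, 3): arr[0]=5 > arr[3]=3
(1, 2): arr[1]=11 > arr[2]=10
(1, 3): arr[1]=11 > arr[3]=3
(1, 4): arr[1]=11 > arr[4]=8
(2, 3): arr[2]=10 > arr[3]=3
(2, 4): arr[2]=10 > arr[4]=8

Total inversions: 6

The array has 6 inversion(s): (0,3), (1,2), (1,3), (1,4), (2,3), (2,4). Each pair (i,j) satisfies i < j and arr[i] > arr[j].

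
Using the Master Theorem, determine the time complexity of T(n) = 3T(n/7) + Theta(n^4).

Master Theorem for T(n) = 3T(n/7) + O(n^4):

a = 3, b = 7, c = 4
log_b(a) = log_7(3) = 0.5646

Case 3: c = 4 > log_7(3) = 0.5646
T(n) = O(n^4) = O(n^4)

For T(n) = 3T(n/7) + O(n^4): log_7(3) = 0.5646. This is Case 3 of the Master Theorem (c > log_b(a), work dominated by root), giving O(n^4).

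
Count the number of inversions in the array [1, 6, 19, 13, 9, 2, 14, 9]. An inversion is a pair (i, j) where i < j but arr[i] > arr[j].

Finding inversions in [1, 6, 19, 13, 9, 2, 14, 9]:

(1, 5): arr[1]=6 > arr[5]=2
(2, 3): arr[2]=19 > arr[3]=13
(2, 4): arr[2]=19 > arr[4]=9
(2, 5): arr[2]=19 > arr[5]=2
(2, 6): arr[2]=19 > arr[6]=14
(2, 7): arr[2]=19 > arr[7]=9
(3, 4): arr[3]=13 > arr[4]=9
(3, 5): arr[3]=13 > arr[5]=2
(3, 7): arr[3]=13 > arr[7]=9
(4, 5): arr[4]=9 > arr[5]=2
(6, 7): arr[6]=14 > arr[7]=9

Total inversions: 11

The array has 11 inversion(s): (1,5), (2,3), (2,4), (2,5), (2,6), (2,7), (3,4), (3,5), (3,7), (4,5), (6,7). Each pair (i,j) satisfies i < j and arr[i] > arr[j].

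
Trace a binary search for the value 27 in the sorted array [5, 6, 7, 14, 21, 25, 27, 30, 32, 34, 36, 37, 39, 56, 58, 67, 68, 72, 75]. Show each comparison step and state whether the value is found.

Binary search for 27 in [5, 6, 7, 14, 21, 25, 27, 30, 32, 34, 36, 37, 39, 56, 58, 67, 68, 72, 75]:

lo=0, hi=18, mid=9, arr[mid]=34 -> 34 > 27, search left half
lo=0, hi=8, mid=4, arr[mid]=21 -> 21 < 27, search right half
lo=5, hi=8, mid=6, arr[mid]=27 -> Found target at index 6!

Binary search finds 27 at index 6 after 3 comparisons. The search repeatedly halves the search space by comparing with the middle element.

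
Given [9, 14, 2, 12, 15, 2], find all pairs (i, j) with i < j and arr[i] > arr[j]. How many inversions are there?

Finding inversions in [9, 14, 2, 12, 15, 2]:

(0, 2): arr[0]=9 > arr[2]=2
(0, 5): arr[0]=9 > arr[5]=2
(1, 2): arr[1]=14 > arr[2]=2
(1, 3): arr[1]=14 > arr[3]=12
(1, 5): arr[1]=14 > arr[5]=2
(3, 5): arr[3]=12 > arr[5]=2
(4, 5): arr[4]=15 > arr[5]=2

Total inversions: 7

The array has 7 inversion(s): (0,2), (0,5), (1,2), (1,3), (1,5), (3,5), (4,5). Each pair (i,j) satisfies i < j and arr[i] > arr[j].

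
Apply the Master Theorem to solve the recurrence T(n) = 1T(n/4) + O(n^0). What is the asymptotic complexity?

Master Theorem for T(n) = 1T(n/4) + O(n^0):

a = 1, b = 4, c = 0
log_b(a) = log_4(1) = 0.0000

Case 2: c = 0 = log_4(1) = 0.0000
T(n) = O(n^0 log n) = O(log n)

For T(n) = 1T(n/4) + O(n^0): log_4(1) = 0.0000. This is Case 2 of the Master Theorem (c = log_b(a), equal work at all levels), giving O(log n).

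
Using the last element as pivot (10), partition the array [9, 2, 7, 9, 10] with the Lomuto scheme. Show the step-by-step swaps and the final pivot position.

Lomuto partition with pivot = 10:

Initial array: [9, 2, 7, 9, 10]

arr[0]=9 <= 10: swap with position 0, array becomes [9, 2, 7, 9, 10]
arr[1]=2 <= 10: swap with position 1, array becomes [9, 2, 7, 9, 10]
arr[2]=7 <= 10: swap with position 2, array becomes [9, 2, 7, 9, 10]
arr[3]=9 <= 10: swap with position 3, array becomes [9, 2, 7, 9, 10]

Place pivot at position 4: [9, 2, 7, 9, 10]
Pivot position: 4

After partitioning with pivot 10, the array becomes [9, 2, 7, 9, 10]. The pivot is placed at index 4. All elements to the left of the pivot are <= 10, and all elements to the right are > 10.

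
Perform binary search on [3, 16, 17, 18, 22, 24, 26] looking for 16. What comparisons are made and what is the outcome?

Binary search for 16 in [3, 16, 17, 18, 22, 24, 26]:

lo=0, hi=6, mid=3, arr[mid]=18 -> 18 > 16, search left half
lo=0, hi=2, mid=1, arr[mid]=16 -> Found target at index 1!

Binary search finds 16 at index 1 after 2 comparisons. The search repeatedly halves the search space by comparing with the middle element.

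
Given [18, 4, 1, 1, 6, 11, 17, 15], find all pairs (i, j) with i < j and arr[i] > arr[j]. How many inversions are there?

Finding inversions in [18, 4, 1, 1, 6, 11, 17, 15]:

(0, 1): arr[0]=18 > arr[1]=4
(0, 2): arr[0]=18 > arr[2]=1
(0, 3): arr[0]=18 > arr[3]=1
(0, 4): arr[0]=18 > arr[4]=6
(0, 5): arr[0]=18 > arr[5]=11
(0, 6): arr[0]=18 > arr[6]=17
(0, 7): arr[0]=18 > arr[7]=15
(1, 2): arr[1]=4 > arr[2]=1
(1, 3): arr[1]=4 > arr[3]=1
(6, 7): arr[6]=17 > arr[7]=15

Total inversions: 10

The array has 10 inversion(s): (0,1), (0,2), (0,3), (0,4), (0,5), (0,6), (0,7), (1,2), (1,3), (6,7). Each pair (i,j) satisfies i < j and arr[i] > arr[j].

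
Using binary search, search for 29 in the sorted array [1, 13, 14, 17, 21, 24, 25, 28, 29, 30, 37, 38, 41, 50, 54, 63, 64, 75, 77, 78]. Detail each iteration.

Binary search for 29 in [1, 13, 14, 17, 21, 24, 25, 28, 29, 30, 37, 38, 41, 50, 54, 63, 64, 75, 77, 78]:

lo=0, hi=19, mid=9, arr[mid]=30 -> 30 > 29, search left half
lo=0, hi=8, mid=4, arr[mid]=21 -> 21 < 29, search right half
lo=5, hi=8, mid=6, arr[mid]=25 -> 25 < 29, search right half
lo=7, hi=8, mid=7, arr[mid]=28 -> 28 < 29, search right half
lo=8, hi=8, mid=8, arr[mid]=29 -> Found target at index 8!

Binary search finds 29 at index 8 after 5 comparisons. The search repeatedly halves the search space by comparing with the middle element.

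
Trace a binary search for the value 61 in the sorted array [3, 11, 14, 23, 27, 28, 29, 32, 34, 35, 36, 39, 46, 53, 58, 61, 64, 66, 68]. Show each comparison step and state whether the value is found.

Binary search for 61 in [3, 11, 14, 23, 27, 28, 29, 32, 34, 35, 36, 39, 46, 53, 58, 61, 64, 66, 68]:

lo=0, hi=18, mid=9, arr[mid]=35 -> 35 < 61, search right half
lo=10, hi=18, mid=14, arr[mid]=58 -> 58 < 61, search right half
lo=15, hi=18, mid=16, arr[mid]=64 -> 64 > 61, search left half
lo=15, hi=15, mid=15, arr[mid]=61 -> Found target at index 15!

Binary search finds 61 at index 15 after 4 comparisons. The search repeatedly halves the search space by comparing with the middle element.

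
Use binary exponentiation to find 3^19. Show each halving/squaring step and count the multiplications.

Computing 3^19 by squaring (build up from 3^1; each line after the first costs one multiplication):

3^1 = 3
3^2 = (3^1)^2 = 3^2 = 9
3^4 = (3^2)^2 = 9^2 = 81
3^8 = (3^4)^2 = 81^2 = 6561
3^9 = 3 * 3^8 = 3 * 6561 = 19683
3^18 = (3^9)^2 = 19683^2 = 387420489
3^19 = 3 * 3^18 = 3 * 387420489 = 1162261467

Result: 1162261467
Multiplications needed: 6 (6 lines after 3^1)

3^19 = 1162261467. Using exponentiation by squaring, this requires 6 multiplications. The key idea: if the exponent is even, square the half-power; if odd, multiply by the base once.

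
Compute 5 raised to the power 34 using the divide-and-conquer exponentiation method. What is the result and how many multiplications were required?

Computing 5^34 by squaring (build up from 5^1; each line after the first costs one multiplication):

5^1 = 5
5^2 = (5^1)^2 = 5^2 = 25
5^4 = (5^2)^2 = 25^2 = 625
5^8 = (5^4)^2 = 625^2 = 390625
5^16 = (5^8)^2 = 390625^2 = 152587890625
5^17 = 5 * 5^16 = 5 * 152587890625 = 762939453125
5^34 = (5^17)^2 = 762939453125^2 = 582076609134674072265625

Result: 582076609134674072265625
Multiplications needed: 6 (6 lines after 5^1)

5^34 = 582076609134674072265625. Using exponentiation by squaring, this requires 6 multiplications. The key idea: if the exponent is even, square the half-power; if odd, multiply by the base once.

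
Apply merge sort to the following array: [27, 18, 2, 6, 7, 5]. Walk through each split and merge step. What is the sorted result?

Merge sort trace:

Split: [27, 18, 2, 6, 7, 5] -> [27, 18, 2] and [6, 7, 5]
  Split: [27, 18, 2] -> [27] and [18, 2]
    Split: [18, 2] -> [18] and [2]
    Merge: [18] + [2] -> [2, 18]
  Merge: [27] + [2, 18] -> [2, 18, 27]
  Split: [6, 7, 5] -> [6] and [7, 5]
    Split: [7, 5] -> [7] and [5]
    Merge: [7] + [5] -> [5, 7]
  Merge: [6] + [5, 7] -> [5, 6, 7]
Merge: [2, 18, 27] + [5, 6, 7] -> [2, 5, 6, 7, 18, 27]

Final sorted array: [2, 5, 6, 7, 18, 27]

The merge sort proceeds by recursively splitting the array and merging sorted halves.
After all merges, the sorted array is [2, 5, 6, 7, 18, 27].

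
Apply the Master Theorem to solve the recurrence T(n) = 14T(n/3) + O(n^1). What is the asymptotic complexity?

Master Theorem for T(n) = 14T(n/3) + O(n^1):

a = 14, b = 3, c = 1
log_b(a) = log_3(14) = 2.4022

Case 1: c = 1 < log_3(14) = 2.4022
T(n) = O(n^(log_3 14))

For T(n) = 14T(n/3) + O(n^1): log_3(14) = 2.4022. This is Case 1 of the Master Theorem (c < log_b(a), work dominated by leaves), giving O(n^(log_3 14)).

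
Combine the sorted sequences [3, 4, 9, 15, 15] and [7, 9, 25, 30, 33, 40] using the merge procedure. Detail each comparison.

Merging process:

Compare 3 vs 7: take 3 from left. Merged: [3]
Compare 4 vs 7: take 4 from left. Merged: [3, 4]
Compare 9 vs 7: take 7 from right. Merged: [3, 4, 7]
Compare 9 vs 9: take 9 from left. Merged: [3, 4, 7, 9]
Compare 15 vs 9: take 9 from right. Merged: [3, 4, 7, 9, 9]
Compare 15 vs 25: take 15 from left. Merged: [3, 4, 7, 9, 9, 15]
Compare 15 vs 25: take 15 from left. Merged: [3, 4, 7, 9, 9, 15, 15]
Append remaining from right: [25, 30, 33, 40]. Merged: [3, 4, 7, 9, 9, 15, 15, 25, 30, 33, 40]

Final merged array: [3, 4, 7, 9, 9, 15, 15, 25, 30, 33, 40]
Total comparisons: 7

The merged array is [3, 4, 7, 9, 9, 15, 15, 25, 30, 33, 40], requiring 7 comparisons. The merge step runs in O(n) time where n is the total number of elements.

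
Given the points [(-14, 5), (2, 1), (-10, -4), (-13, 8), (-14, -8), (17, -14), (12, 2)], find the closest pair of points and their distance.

Computing all pairwise distances among 7 points:

d((-14, 5), (2, 1)) = 16.4924
d((-14, 5), (-10, -4)) = 9.8489
d((-14, 5), (-13, 8)) = 3.1623 <-- minimum
d((-14, 5), (-14, -8)) = 13.0
d((-14, 5), (17, -14)) = 36.3593
d((-14, 5), (12, 2)) = 26.1725
d((2, 1), (-10, -4)) = 13.0
d((2, 1), (-13, 8)) = 16.5529
d((2, 1), (-14, -8)) = 18.3576
d((2, 1), (17, -14)) = 21.2132
d((2, 1), (12, 2)) = 10.0499
d((-10, -4), (-13, 8)) = 12.3693
d((-10, -4), (-14, -8)) = 5.6569
d((-10, -4), (17, -14)) = 28.7924
d((-10, -4), (12, 2)) = 22.8035
d((-13, 8), (-14, -8)) = 16.0312
d((-13, 8), (17, -14)) = 37.2022
d((-13, 8), (12, 2)) = 25.7099
d((-14, -8), (17, -14)) = 31.5753
d((-14, -8), (12, 2)) = 27.8568
d((17, -14), (12, 2)) = 16.7631

Closest pair: (-14, 5) and (-13, 8) with distance 3.1623

The closest pair is (-14, 5) and (-13, 8) with Euclidean distance 3.1623. For 7 points, brute-force pairwise comparison is shown above. For large n, the divide-and-conquer algorithm (sort by x, recurse on halves, check the dividing strip) achieves O(n log n).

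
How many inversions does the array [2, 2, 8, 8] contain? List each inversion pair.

Finding inversions in [2, 2, 8, 8]:


Total inversions: 0

The array has 0 inversions. It is already sorted.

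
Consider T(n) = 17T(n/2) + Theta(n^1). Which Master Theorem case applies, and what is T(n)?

Master Theorem for T(n) = 17T(n/2) + O(n^1):

a = 17, b = 2, c = 1
log_b(a) = log_2(17) = 4.0875

Case 1: c = 1 < log_2(17) = 4.0875
T(n) = O(n^(log_2 17))

For T(n) = 17T(n/2) + O(n^1): log_2(17) = 4.0875. This is Case 1 of the Master Theorem (c < log_b(a), work dominated by leaves), giving O(n^(log_2 17)).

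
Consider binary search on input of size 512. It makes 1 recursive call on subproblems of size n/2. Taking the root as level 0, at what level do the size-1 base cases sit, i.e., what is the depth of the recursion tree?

For divide and conquer with division factor 2:

Problem sizes at each level:
Level 0: 512
Level 1: 256
Level 2: 128
Level 3: 64
Level 4: 32
Level 5: 16
Level 6: 8
Level 7: 4
Level 8: 2
Level 9: 1

The root is level 0 and the size-1 base case is level 9 (the tree spans levels 0 through 9, i.e. 10 levels counting the root), so the depth is the number of divisions: log_2(512) = 9

The recursion tree depth is log_2(512) = 9. At each level, the problem size is divided by 2, so it takes 9 divisions to reduce to a base case of size 1. The algorithm makes 1 recursive call at each level.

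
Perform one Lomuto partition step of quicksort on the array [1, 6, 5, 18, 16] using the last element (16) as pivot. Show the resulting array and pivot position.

Lomuto partition with pivot = 16:

Initial array: [1, 6, 5, 18, 16]

arr[0]=1 <= 16: swap with position 0, array becomes [1, 6, 5, 18, 16]
arr[1]=6 <= 16: swap with position 1, array becomes [1, 6, 5, 18, 16]
arr[2]=5 <= 16: swap with position 2, array becomes [1, 6, 5, 18, 16]
arr[3]=18 > 16: no swap

Place pivot at position 3: [1, 6, 5, 16, 18]
Pivot position: 3

After partitioning with pivot 16, the array becomes [1, 6, 5, 16, 18]. The pivot is placed at index 3. All elements to the left of the pivot are <= 16, and all elements to the right are > 16.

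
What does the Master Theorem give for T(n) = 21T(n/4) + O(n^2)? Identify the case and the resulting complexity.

Master Theorem for T(n) = 21T(n/4) + O(n^2):

a = 21, b = 4, c = 2
log_b(a) = log_4(21) = 2.1962

Case 1: c = 2 < log_4(21) = 2.1962
T(n) = O(n^(log_4 21))

For T(n) = 21T(n/4) + O(n^2): log_4(21) = 2.1962. This is Case 1 of the Master Theorem (c < log_b(a), work dominated by leaves), giving O(n^(log_4 21)).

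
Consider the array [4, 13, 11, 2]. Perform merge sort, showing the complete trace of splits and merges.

Merge sort trace:

Split: [4, 13, 11, 2] -> [4, 13] and [11, 2]
  Split: [4, 13] -> [4] and [13]
  Merge: [4] + [13] -> [4, 13]
  Split: [11, 2] -> [11] and [2]
  Merge: [11] + [2] -> [2, 11]
Merge: [4, 13] + [2, 11] -> [2, 4, 11, 13]

Final sorted array: [2, 4, 11, 13]

The merge sort proceeds by recursively splitting the array and merging sorted halves.
After all merges, the sorted array is [2, 4, 11, 13].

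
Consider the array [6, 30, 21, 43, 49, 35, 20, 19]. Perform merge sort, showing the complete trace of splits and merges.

Merge sort trace:

Split: [6, 30, 21, 43, 49, 35, 20, 19] -> [6, 30, 21, 43] and [49, 35, 20, 19]
  Split: [6, 30, 21, 43] -> [6, 30] and [21, 43]
    Split: [6, 30] -> [6] and [30]
    Merge: [6] + [30] -> [6, 30]
    Split: [21, 43] -> [21] and [43]
    Merge: [21] + [43] -> [21, 43]
  Merge: [6, 30] + [21, 43] -> [6, 21, 30, 43]
  Split: [49, 35, 20, 19] -> [49, 35] and [20, 19]
    Split: [49, 35] -> [49] and [35]
    Merge: [49] + [35] -> [35, 49]
    Split: [20, 19] -> [20] and [19]
    Merge: [20] + [19] -> [19, 20]
  Merge: [35, 49] + [19, 20] -> [19, 20, 35, 49]
Merge: [6, 21, 30, 43] + [19, 20, 35, 49] -> [6, 19, 20, 21, 30, 35, 43, 49]

Final sorted array: [6, 19, 20, 21, 30, 35, 43, 49]

The merge sort proceeds by recursively splitting the array and merging sorted halves.
After all merges, the sorted array is [6, 19, 20, 21, 30, 35, 43, 49].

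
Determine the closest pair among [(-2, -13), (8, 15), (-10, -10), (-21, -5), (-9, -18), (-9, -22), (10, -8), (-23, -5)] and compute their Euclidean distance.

Computing all pairwise distances among 8 points:

d((-2, -13), (8, 15)) = 29.7321
d((-2, -13), (-10, -10)) = 8.544
d((-2, -13), (-21, -5)) = 20.6155
d((-2, -13), (-9, -18)) = 8.6023
d((-2, -13), (-9, -22)) = 11.4018
d((-2, -13), (10, -8)) = 13.0
d((-2, -13), (-23, -5)) = 22.4722
d((8, 15), (-10, -10)) = 30.8058
d((8, 15), (-21, -5)) = 35.2278
d((8, 15), (-9, -18)) = 37.1214
d((8, 15), (-9, -22)) = 40.7185
d((8, 15), (10, -8)) = 23.0868
d((8, 15), (-23, -5)) = 36.8917
d((-10, -10), (-21, -5)) = 12.083
d((-10, -10), (-9, -18)) = 8.0623
d((-10, -10), (-9, -22)) = 12.0416
d((-10, -10), (10, -8)) = 20.0998
d((-10, -10), (-23, -5)) = 13.9284
d((-21, -5), (-9, -18)) = 17.6918
d((-21, -5), (-9, -22)) = 20.8087
d((-21, -5), (10, -8)) = 31.1448
d((-21, -5), (-23, -5)) = 2.0 <-- minimum
d((-9, -18), (-9, -22)) = 4.0
d((-9, -18), (10, -8)) = 21.4709
d((-9, -18), (-23, -5)) = 19.105
d((-9, -22), (10, -8)) = 23.6008
d((-9, -22), (-23, -5)) = 22.0227
d((10, -8), (-23, -5)) = 33.1361

Closest pair: (-21, -5) and (-23, -5) with distance 2.0

The closest pair is (-21, -5) and (-23, -5) with Euclidean distance 2.0. For 8 points, brute-force pairwise comparison is shown above. For large n, the divide-and-conquer algorithm (sort by x, recurse on halves, check the dividing strip) achieves O(n log n).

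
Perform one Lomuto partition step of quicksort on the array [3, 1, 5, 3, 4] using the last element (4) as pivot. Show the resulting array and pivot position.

Lomuto partition with pivot = 4:

Initial array: [3, 1, 5, 3, 4]

arr[0]=3 <= 4: swap with position 0, array becomes [3, 1, 5, 3, 4]
arr[1]=1 <= 4: swap with position 1, array becomes [3, 1, 5, 3, 4]
arr[2]=5 > 4: no swap
arr[3]=3 <= 4: swap with position 2, array becomes [3, 1, 3, 5, 4]

Place pivot at position 3: [3, 1, 3, 4, 5]
Pivot position: 3

After partitioning with pivot 4, the array becomes [3, 1, 3, 4, 5]. The pivot is placed at index 3. All elements to the left of the pivot are <= 4, and all elements to the right are > 4.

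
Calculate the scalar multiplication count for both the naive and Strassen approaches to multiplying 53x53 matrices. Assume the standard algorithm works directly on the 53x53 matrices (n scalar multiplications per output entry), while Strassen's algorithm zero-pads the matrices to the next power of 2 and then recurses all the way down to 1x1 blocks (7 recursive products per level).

Matrix multiplication for 53x53 matrices:

Strassen's algorithm requires power-of-2 dimensions. Pad 53x53 to 64x64 (next power of 2).

Standard algorithm: 53^3 = 148877 multiplications
Strassen's algorithm: 7^(log2(64)) = 7^6 = 117649 multiplications
Savings: 148877 - 117649 = 31228 multiplications

Standard: 148877 multiplications (53^3). Strassen: 117649 multiplications (7^6, after padding to 64x64). Strassen reduces 8 recursive multiplications to 7 at each level.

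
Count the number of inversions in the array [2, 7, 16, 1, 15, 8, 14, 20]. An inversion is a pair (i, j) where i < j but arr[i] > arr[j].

Finding inversions in [2, 7, 16, 1, 15, 8, 14, 20]:

(0, 3): arr[0]=2 > arr[3]=1
(1, 3): arr[1]=7 > arr[3]=1
(2, 3): arr[2]=16 > arr[3]=1
(2, 4): arr[2]=16 > arr[4]=15
(2, 5): arr[2]=16 > arr[5]=8
(2, 6): arr[2]=16 > arr[6]=14
(4, 5): arr[4]=15 > arr[5]=8
(4, 6): arr[4]=15 > arr[6]=14

Total inversions: 8

The array has 8 inversion(s): (0,3), (1,3), (2,3), (2,4), (2,5), (2,6), (4,5), (4,6). Each pair (i,j) satisfies i < j and arr[i] > arr[j].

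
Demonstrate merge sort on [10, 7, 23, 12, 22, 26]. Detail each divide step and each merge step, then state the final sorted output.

Merge sort trace:

Split: [10, 7, 23, 12, 22, 26] -> [10, 7, 23] and [12, 22, 26]
  Split: [10, 7, 23] -> [10] and [7, 23]
    Split: [7, 23] -> [7] and [23]
    Merge: [7] + [23] -> [7, 23]
  Merge: [10] + [7, 23] -> [7, 10, 23]
  Split: [12, 22, 26] -> [12] and [22, 26]
    Split: [22, 26] -> [22] and [26]
    Merge: [22] + [26] -> [22, 26]
  Merge: [12] + [22, 26] -> [12, 22, 26]
Merge: [7, 10, 23] + [12, 22, 26] -> [7, 10, 12, 22, 23, 26]

Final sorted array: [7, 10, 12, 22, 23, 26]

The merge sort proceeds by recursively splitting the array and merging sorted halves.
After all merges, the sorted array is [7, 10, 12, 22, 23, 26].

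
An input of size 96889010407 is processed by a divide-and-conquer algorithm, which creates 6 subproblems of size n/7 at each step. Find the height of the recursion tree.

For divide and conquer with division factor 7:

Problem sizes at each level:
Level 0: 96889010407
Level 1: 13841287201
Level 2: 1977326743
Level 3: 282475249
Level 4: 40353607
Level 5: 5764801
Level 6: 823543
Level 7: 117649
Level 8: 16807
Level 9: 2401
Level 10: 343
Level 11: 49
Level 12: 7
Level 13: 1

The root is level 0 and the size-1 base case is level 13 (the tree spans levels 0 through 13, i.e. 14 levels counting the root), so the depth is the number of divisions: log_7(96889010407) = 13

The recursion tree depth is log_7(96889010407) = 13. At each level, the problem size is divided by 7, so it takes 13 divisions to reduce to a base case of size 1. The algorithm makes 6 recursive calls at each level.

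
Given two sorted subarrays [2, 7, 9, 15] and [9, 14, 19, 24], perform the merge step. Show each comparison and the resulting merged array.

Merging process:

Compare 2 vs 9: take 2 from left. Merged: [2]
Compare 7 vs 9: take 7 from left. Merged: [2, 7]
Compare 9 vs 9: take 9 from left. Merged: [2, 7, 9]
Compare 15 vs 9: take 9 from right. Merged: [2, 7, 9, 9]
Compare 15 vs 14: take 14 from right. Merged: [2, 7, 9, 9, 14]
Compare 15 vs 19: take 15 from left. Merged: [2, 7, 9, 9, 14, 15]
Append remaining from right: [19, 24]. Merged: [2, 7, 9, 9, 14, 15, 19, 24]

Final merged array: [2, 7, 9, 9, 14, 15, 19, 24]
Total comparisons: 6

The merged array is [2, 7, 9, 9, 14, 15, 19, 24], requiring 6 comparisons. The merge step runs in O(n) time where n is the total number of elements.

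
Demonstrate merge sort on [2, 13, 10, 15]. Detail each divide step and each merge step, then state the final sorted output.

Merge sort trace:

Split: [2, 13, 10, 15] -> [2, 13] and [10, 15]
  Split: [2, 13] -> [2] and [13]
  Merge: [2] + [13] -> [2, 13]
  Split: [10, 15] -> [10] and [15]
  Merge: [10] + [15] -> [10, 15]
Merge: [2, 13] + [10, 15] -> [2, 10, 13, 15]

Final sorted array: [2, 10, 13, 15]

The merge sort proceeds by recursively splitting the array and merging sorted halves.
After all merges, the sorted array is [2, 10, 13, 15].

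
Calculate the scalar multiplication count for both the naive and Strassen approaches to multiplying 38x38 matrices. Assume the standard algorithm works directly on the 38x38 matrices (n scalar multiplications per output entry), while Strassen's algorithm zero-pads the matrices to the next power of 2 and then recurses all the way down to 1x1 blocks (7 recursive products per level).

Matrix multiplication for 38x38 matrices:

Strassen's algorithm requires power-of-2 dimensions. Pad 38x38 to 64x64 (next power of 2).

Standard algorithm: 38^3 = 54872 multiplications
Strassen's algorithm: 7^(log2(64)) = 7^6 = 117649 multiplications
Difference: 54872 - 117649 = -62777 (Strassen uses MORE here due to padding overhead — for small or just-over-power-of-2 n, padding can outweigh the per-level savings)

Standard: 54872 multiplications (38^3). Strassen: 117649 multiplications (7^6, after padding to 64x64). Strassen reduces 8 recursive multiplications to 7 at each level.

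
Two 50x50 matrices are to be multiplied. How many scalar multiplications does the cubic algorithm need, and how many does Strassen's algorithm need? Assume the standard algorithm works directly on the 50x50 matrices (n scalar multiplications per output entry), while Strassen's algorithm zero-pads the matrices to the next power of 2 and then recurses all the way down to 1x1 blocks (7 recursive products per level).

Matrix multiplication for 50x50 matrices:

Strassen's algorithm requires power-of-2 dimensions. Pad 50x50 to 64x64 (next power of 2).

Standard algorithm: 50^3 = 125000 multiplications
Strassen's algorithm: 7^(log2(64)) = 7^6 = 117649 multiplications
Savings: 125000 - 117649 = 7351 multiplications

Standard: 125000 multiplications (50^3). Strassen: 117649 multiplications (7^6, after padding to 64x64). Strassen reduces 8 recursive multiplications to 7 at each level.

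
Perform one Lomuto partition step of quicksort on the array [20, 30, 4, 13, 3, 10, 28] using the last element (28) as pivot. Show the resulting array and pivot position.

Lomuto partition with pivot = 28:

Initial array: [20, 30, 4, 13, 3, 10, 28]

arr[0]=20 <= 28: swap with position 0, array becomes [20, 30, 4, 13, 3, 10, 28]
arr[1]=30 > 28: no swap
arr[2]=4 <= 28: swap with position 1, array becomes [20, 4, 30, 13, 3, 10, 28]
arr[3]=13 <= 28: swap with position 2, array becomes [20, 4, 13, 30, 3, 10, 28]
arr[4]=3 <= 28: swap with position 3, array becomes [20, 4, 13, 3, 30, 10, 28]
arr[5]=10 <= 28: swap with position 4, array becomes [20, 4, 13, 3, 10, 30, 28]

Place pivot at position 5: [20, 4, 13, 3, 10, 28, 30]
Pivot position: 5

After partitioning with pivot 28, the array becomes [20, 4, 13, 3, 10, 28, 30]. The pivot is placed at index 5. All elements to the left of the pivot are <= 28, and all elements to the right are > 28.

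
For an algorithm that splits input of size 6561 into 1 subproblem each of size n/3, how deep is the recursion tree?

For divide and conquer with division factor 3:

Problem sizes at each level:
Level 0: 6561
Level 1: 2187
Level 2: 729
Level 3: 243
Level 4: 81
Level 5: 27
Level 6: 9
Level 7: 3
Level 8: 1

The root is level 0 and the size-1 base case is level 8 (the tree spans levels 0 through 8, i.e. 9 levels counting the root), so the depth is the number of divisions: log_3(6561) = 8

The recursion tree depth is log_3(6561) = 8. At each level, the problem size is divided by 3, so it takes 8 divisions to reduce to a base case of size 1. The algorithm makes 1 recursive call at each level.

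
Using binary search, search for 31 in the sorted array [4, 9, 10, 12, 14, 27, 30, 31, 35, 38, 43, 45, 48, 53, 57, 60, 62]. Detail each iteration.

Binary search for 31 in [4, 9, 10, 12, 14, 27, 30, 31, 35, 38, 43, 45, 48, 53, 57, 60, 62]:

lo=0, hi=16, mid=8, arr[mid]=35 -> 35 > 31, search left half
lo=0, hi=7, mid=3, arr[mid]=12 -> 12 < 31, search right half
lo=4, hi=7, mid=5, arr[mid]=27 -> 27 < 31, search right half
lo=6, hi=7, mid=6, arr[mid]=30 -> 30 < 31, search right half
lo=7, hi=7, mid=7, arr[mid]=31 -> Found target at index 7!

Binary search finds 31 at index 7 after 5 comparisons. The search repeatedly halves the search space by comparing with the middle element.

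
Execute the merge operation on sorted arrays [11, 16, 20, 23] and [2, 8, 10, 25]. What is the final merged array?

Merging process:

Compare 11 vs 2: take 2 from right. Merged: [2]
Compare 11 vs 8: take 8 from right. Merged: [2, 8]
Compare 11 vs 10: take 10 from right. Merged: [2, 8, 10]
Compare 11 vs 25: take 11 from left. Merged: [2, 8, 10, 11]
Compare 16 vs 25: take 16 from left. Merged: [2, 8, 10, 11, 16]
Compare 20 vs 25: take 20 from left. Merged: [2, 8, 10, 11, 16, 20]
Compare 23 vs 25: take 23 from left. Merged: [2, 8, 10, 11, 16, 20, 23]
Append remaining from right: [25]. Merged: [2, 8, 10, 11, 16, 20, 23, 25]

Final merged array: [2, 8, 10, 11, 16, 20, 23, 25]
Total comparisons: 7

The merged array is [2, 8, 10, 11, 16, 20, 23, 25], requiring 7 comparisons. The merge step runs in O(n) time where n is the total number of elements.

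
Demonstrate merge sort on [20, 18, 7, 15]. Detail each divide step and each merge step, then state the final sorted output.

Merge sort trace:

Split: [20, 18, 7, 15] -> [20, 18] and [7, 15]
  Split: [20, 18] -> [20] and [18]
  Merge: [20] + [18] -> [18, 20]
  Split: [7, 15] -> [7] and [15]
  Merge: [7] + [15] -> [7, 15]
Merge: [18, 20] + [7, 15] -> [7, 15, 18, 20]

Final sorted array: [7, 15, 18, 20]

The merge sort proceeds by recursively splitting the array and merging sorted halves.
After all merges, the sorted array is [7, 15, 18, 20].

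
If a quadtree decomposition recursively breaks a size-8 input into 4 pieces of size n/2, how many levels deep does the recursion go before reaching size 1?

For divide and conquer with division factor 2:

Problem sizes at each level:
Level 0: 8
Level 1: 4
Level 2: 2
Level 3: 1

The root is level 0 and the size-1 base case is level 3 (the tree spans levels 0 through 3, i.e. 4 levels counting the root), so the depth is the number of divisions: log_2(8) = 3

The recursion tree depth is log_2(8) = 3. At each level, the problem size is divided by 2, so it takes 3 divisions to reduce to a base case of size 1. The algorithm makes 4 recursive calls at each level.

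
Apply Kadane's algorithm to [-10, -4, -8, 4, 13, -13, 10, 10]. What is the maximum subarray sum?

Using Kadane's algorithm on [-10, -4, -8, 4, 13, -13, 10, 10]:

Scanning through the array:
Position 1 (value -4): max_ending_here = -4, max_so_far = -4
Position 2 (value -8): max_ending_here = -8, max_so_far = -4
Position 3 (value 4): max_ending_here = 4, max_so_far = 4
Position 4 (value 13): max_ending_here = 17, max_so_far = 17
Position 5 (value -13): max_ending_here = 4, max_so_far = 17
Position 6 (value 10): max_ending_here = 14, max_so_far = 17
Position 7 (value 10): max_ending_here = 24, max_so_far = 24

Maximum subarray: [4, 13, -13, 10, 10]
Maximum sum: 24

The maximum subarray is [4, 13, -13, 10, 10] with sum 24. This subarray runs from index 3 to index 7.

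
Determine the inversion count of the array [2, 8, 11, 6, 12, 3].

Finding inversions in [2, 8, 11, 6, 12, 3]:

(1, 3): arr[1]=8 > arr[3]=6
(1, 5): arr[1]=8 > arr[5]=3
(2, 3): arr[2]=11 > arr[3]=6
(2, 5): arr[2]=11 > arr[5]=3
(3, 5): arr[3]=6 > arr[5]=3
(4, 5): arr[4]=12 > arr[5]=3

Total inversions: 6

The array has 6 inversion(s): (1,3), (1,5), (2,3), (2,5), (3,5), (4,5). Each pair (i,j) satisfies i < j and arr[i] > arr[j].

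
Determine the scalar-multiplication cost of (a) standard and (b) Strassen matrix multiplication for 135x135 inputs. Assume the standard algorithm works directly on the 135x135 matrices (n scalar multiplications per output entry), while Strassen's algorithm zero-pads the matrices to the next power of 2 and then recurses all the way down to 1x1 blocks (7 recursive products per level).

Matrix multiplication for 135x135 matrices:

Strassen's algorithm requires power-of-2 dimensions. Pad 135x135 to 256x256 (next power of 2).

Standard algorithm: 135^3 = 2460375 multiplications
Strassen's algorithm: 7^(log2(256)) = 7^8 = 5764801 multiplications
Difference: 2460375 - 5764801 = -3304426 (Strassen uses MORE here due to padding overhead — for small or just-over-power-of-2 n, padding can outweigh the per-level savings)

Standard: 2460375 multiplications (135^3). Strassen: 5764801 multiplications (7^8, after padding to 256x256). Strassen reduces 8 recursive multiplications to 7 at each level.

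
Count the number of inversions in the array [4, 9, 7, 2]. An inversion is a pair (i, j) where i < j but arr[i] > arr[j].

Finding inversions in [4, 9, 7, 2]:

(0, 3): arr[0]=4 > arr[3]=2
(1, 2): arr[1]=9 > arr[2]=7
(1, 3): arr[1]=9 > arr[3]=2
(2, 3): arr[2]=7 > arr[3]=2

Total inversions: 4

The array has 4 inversion(s): (0,3), (1,2), (1,3), (2,3). Each pair (i,j) satisfies i < j and arr[i] > arr[j].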